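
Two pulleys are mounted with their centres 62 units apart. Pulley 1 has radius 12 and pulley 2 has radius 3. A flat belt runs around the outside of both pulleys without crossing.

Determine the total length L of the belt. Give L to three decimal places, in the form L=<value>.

L=172.433

open belt: β = asin((r2−r1)/C) = asin(-9/62) = -8.3466°
wrap1 = π − 2β = 196.6932°
wrap2 = π + 2β = 163.3068°
tangent length = C·cosβ = 61.3433
L = r1·wrap1 + r2·wrap2 + 2·C·cosβ = 12·3.4329 + 3·2.8502 + 2·61.3433 = 172.4327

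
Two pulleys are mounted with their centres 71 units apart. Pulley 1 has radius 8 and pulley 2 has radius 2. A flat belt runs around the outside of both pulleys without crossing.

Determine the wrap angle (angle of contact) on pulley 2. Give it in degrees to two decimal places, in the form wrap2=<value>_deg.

open belt: β = asin((r2−r1)/C) = asin(-6/71) = -4.8477°
wrap1 = π − 2β = 189.6954°
wrap2 = π + 2β = 170.3046°

wrap2=170.30_deg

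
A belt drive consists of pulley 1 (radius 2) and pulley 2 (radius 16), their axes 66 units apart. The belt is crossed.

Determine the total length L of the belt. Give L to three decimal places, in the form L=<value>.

crossed belt: β = asin((r1+r2)/C) = asin(18/66) = 15.8266°
wrap1 = wrap2 = π + 2β = 211.6532°
tangent length = C·cosβ = 63.4980
L = (r1+r2)·wrap + 2·C·cosβ = 18·3.6940 + 2·63.4980 = 193.4889

L=193.489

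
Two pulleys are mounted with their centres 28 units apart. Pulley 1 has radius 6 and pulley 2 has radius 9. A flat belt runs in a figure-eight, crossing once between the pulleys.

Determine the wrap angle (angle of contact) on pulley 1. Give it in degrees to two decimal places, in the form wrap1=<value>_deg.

wrap1=244.78_deg

crossed belt: β = asin((r1+r2)/C) = asin(15/28) = 32.3924°
wrap1 = wrap2 = π + 2β = 244.7847°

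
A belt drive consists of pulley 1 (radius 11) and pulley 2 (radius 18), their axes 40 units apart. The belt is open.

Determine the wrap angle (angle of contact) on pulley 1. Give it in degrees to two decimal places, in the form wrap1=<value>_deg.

wrap1=159.84_deg

open belt: β = asin((r2−r1)/C) = asin(7/40) = 10.0787°
wrap1 = π − 2β = 159.8427°
wrap2 = π + 2β = 200.1573°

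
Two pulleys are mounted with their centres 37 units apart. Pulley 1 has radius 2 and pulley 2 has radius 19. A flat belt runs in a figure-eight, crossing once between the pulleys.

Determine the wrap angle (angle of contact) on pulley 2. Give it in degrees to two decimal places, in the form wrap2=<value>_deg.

crossed belt: β = asin((r1+r2)/C) = asin(21/37) = 34.5808°
wrap1 = wrap2 = π + 2β = 249.1616°

wrap2=249.16_deg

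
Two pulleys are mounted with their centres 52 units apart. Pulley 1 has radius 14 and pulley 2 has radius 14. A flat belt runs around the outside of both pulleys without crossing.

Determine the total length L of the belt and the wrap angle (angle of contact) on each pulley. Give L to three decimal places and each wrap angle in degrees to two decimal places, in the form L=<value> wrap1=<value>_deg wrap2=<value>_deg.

open belt: β = asin((r2−r1)/C) = asin(0/52) = 0.0000°
wrap1 = π − 2β = 180.0000°
wrap2 = π + 2β = 180.0000°
tangent length = C·cosβ = 52.0000
L = r1·wrap1 + r2·wrap2 + 2·C·cosβ = 14·3.1416 + 14·3.1416 + 2·52.0000 = 191.9646

L=191.965 wrap1=180.00_deg wrap2=180.00_deg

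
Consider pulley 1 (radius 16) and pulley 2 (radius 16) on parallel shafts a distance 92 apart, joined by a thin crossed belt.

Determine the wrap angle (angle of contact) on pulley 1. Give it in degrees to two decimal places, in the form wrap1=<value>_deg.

wrap1=220.71_deg

crossed belt: β = asin((r1+r2)/C) = asin(32/92) = 20.3544°
wrap1 = wrap2 = π + 2β = 220.7088°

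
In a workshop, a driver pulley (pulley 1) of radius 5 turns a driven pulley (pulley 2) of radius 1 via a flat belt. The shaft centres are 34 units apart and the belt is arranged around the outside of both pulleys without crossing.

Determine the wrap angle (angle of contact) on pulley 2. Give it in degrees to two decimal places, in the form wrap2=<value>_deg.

open belt: β = asin((r2−r1)/C) = asin(-4/34) = -6.7563°
wrap1 = π − 2β = 193.5127°
wrap2 = π + 2β = 166.4873°

wrap2=166.49_deg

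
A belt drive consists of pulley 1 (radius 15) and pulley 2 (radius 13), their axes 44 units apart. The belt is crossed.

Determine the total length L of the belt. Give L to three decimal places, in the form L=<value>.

L=194.474

crossed belt: β = asin((r1+r2)/C) = asin(28/44) = 39.5212°
wrap1 = wrap2 = π + 2β = 259.0424°
tangent length = C·cosβ = 33.9411
L = (r1+r2)·wrap + 2·C·cosβ = 28·4.5211 + 2·33.9411 = 194.4742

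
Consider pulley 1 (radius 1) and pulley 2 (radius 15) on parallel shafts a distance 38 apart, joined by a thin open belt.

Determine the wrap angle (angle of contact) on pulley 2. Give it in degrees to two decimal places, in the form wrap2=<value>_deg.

open belt: β = asin((r2−r1)/C) = asin(14/38) = 21.6183°
wrap1 = π − 2β = 136.7635°
wrap2 = π + 2β = 223.2365°

wrap2=223.24_deg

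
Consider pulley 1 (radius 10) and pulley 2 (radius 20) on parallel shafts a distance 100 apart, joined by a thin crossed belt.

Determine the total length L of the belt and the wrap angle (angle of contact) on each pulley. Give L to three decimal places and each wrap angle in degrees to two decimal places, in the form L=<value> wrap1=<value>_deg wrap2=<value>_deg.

crossed belt: β = asin((r1+r2)/C) = asin(30/100) = 17.4576°
wrap1 = wrap2 = π + 2β = 214.9152°
tangent length = C·cosβ = 95.3939
L = (r1+r2)·wrap + 2·C·cosβ = 30·3.7510 + 2·95.3939 = 303.3172

L=303.317 wrap1=214.92_deg wrap2=214.92_deg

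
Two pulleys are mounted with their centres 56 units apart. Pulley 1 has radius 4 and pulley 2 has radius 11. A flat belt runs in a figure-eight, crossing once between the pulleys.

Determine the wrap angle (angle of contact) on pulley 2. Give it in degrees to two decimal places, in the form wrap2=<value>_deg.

wrap2=211.07_deg

crossed belt: β = asin((r1+r2)/C) = asin(15/56) = 15.5368°
wrap1 = wrap2 = π + 2β = 211.0736°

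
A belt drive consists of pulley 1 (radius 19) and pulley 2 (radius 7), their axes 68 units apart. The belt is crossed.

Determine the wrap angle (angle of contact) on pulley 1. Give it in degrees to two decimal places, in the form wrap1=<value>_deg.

wrap1=224.96_deg

crossed belt: β = asin((r1+r2)/C) = asin(26/68) = 22.4795°
wrap1 = wrap2 = π + 2β = 224.9590°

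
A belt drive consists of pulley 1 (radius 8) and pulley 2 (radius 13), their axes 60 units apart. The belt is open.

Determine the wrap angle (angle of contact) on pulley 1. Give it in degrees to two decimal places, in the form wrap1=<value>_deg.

wrap1=170.44_deg

open belt: β = asin((r2−r1)/C) = asin(5/60) = 4.7802°
wrap1 = π − 2β = 170.4396°
wrap2 = π + 2β = 189.5604°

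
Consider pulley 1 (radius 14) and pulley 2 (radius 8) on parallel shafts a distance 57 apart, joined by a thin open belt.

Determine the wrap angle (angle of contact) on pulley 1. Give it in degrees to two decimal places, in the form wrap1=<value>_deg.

open belt: β = asin((r2−r1)/C) = asin(-6/57) = -6.0423°
wrap1 = π − 2β = 192.0847°
wrap2 = π + 2β = 167.9153°

wrap1=192.08_deg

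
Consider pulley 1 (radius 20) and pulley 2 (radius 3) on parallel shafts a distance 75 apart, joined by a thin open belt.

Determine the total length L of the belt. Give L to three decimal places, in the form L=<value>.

open belt: β = asin((r2−r1)/C) = asin(-17/75) = -13.1009°
wrap1 = π − 2β = 206.2018°
wrap2 = π + 2β = 153.7982°
tangent length = C·cosβ = 73.0479
L = r1·wrap1 + r2·wrap2 + 2·C·cosβ = 20·3.5989 + 3·2.6843 + 2·73.0479 = 226.1267

L=226.127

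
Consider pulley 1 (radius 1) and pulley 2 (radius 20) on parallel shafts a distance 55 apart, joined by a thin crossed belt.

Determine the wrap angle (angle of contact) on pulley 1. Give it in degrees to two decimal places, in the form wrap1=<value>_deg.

crossed belt: β = asin((r1+r2)/C) = asin(21/55) = 22.4464°
wrap1 = wrap2 = π + 2β = 224.8927°

wrap1=224.89_deg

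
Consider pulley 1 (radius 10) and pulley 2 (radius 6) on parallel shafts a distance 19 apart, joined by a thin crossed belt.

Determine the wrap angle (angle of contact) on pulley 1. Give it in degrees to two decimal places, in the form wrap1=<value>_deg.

wrap1=294.73_deg

crossed belt: β = asin((r1+r2)/C) = asin(16/19) = 57.3631°
wrap1 = wrap2 = π + 2β = 294.7262°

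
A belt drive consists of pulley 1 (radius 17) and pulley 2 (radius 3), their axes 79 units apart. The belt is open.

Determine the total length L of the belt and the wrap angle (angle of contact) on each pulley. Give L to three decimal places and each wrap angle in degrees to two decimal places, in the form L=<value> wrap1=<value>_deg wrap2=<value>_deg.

L=223.319 wrap1=200.42_deg wrap2=159.58_deg

open belt: β = asin((r2−r1)/C) = asin(-14/79) = -10.2076°
wrap1 = π − 2β = 200.4152°
wrap2 = π + 2β = 159.5848°
tangent length = C·cosβ = 77.7496
L = r1·wrap1 + r2·wrap2 + 2·C·cosβ = 17·3.4979 + 3·2.7853 + 2·77.7496 = 223.3194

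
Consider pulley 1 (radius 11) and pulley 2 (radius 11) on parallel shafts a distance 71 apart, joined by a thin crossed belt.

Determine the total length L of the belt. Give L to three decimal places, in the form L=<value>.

crossed belt: β = asin((r1+r2)/C) = asin(22/71) = 18.0507°
wrap1 = wrap2 = π + 2β = 216.1015°
tangent length = C·cosβ = 67.5056
L = (r1+r2)·wrap + 2·C·cosβ = 22·3.7717 + 2·67.5056 = 217.9881

L=217.988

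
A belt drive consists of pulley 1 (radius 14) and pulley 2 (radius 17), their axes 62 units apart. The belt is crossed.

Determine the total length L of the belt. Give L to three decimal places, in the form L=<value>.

crossed belt: β = asin((r1+r2)/C) = asin(31/62) = 30.0000°
wrap1 = wrap2 = π + 2β = 240.0000°
tangent length = C·cosβ = 53.6936
L = (r1+r2)·wrap + 2·C·cosβ = 31·4.1888 + 2·53.6936 = 237.2396

L=237.240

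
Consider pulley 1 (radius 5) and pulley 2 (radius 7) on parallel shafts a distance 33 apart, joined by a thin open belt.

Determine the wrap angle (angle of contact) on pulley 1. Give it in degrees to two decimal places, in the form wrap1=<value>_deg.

wrap1=173.05_deg

open belt: β = asin((r2−r1)/C) = asin(2/33) = 3.4746°
wrap1 = π − 2β = 173.0508°
wrap2 = π + 2β = 186.9492°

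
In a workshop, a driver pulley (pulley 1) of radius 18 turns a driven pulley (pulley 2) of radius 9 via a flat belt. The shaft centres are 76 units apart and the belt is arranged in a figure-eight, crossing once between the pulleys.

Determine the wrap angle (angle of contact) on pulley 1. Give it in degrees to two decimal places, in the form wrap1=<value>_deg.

crossed belt: β = asin((r1+r2)/C) = asin(27/76) = 20.8096°
wrap1 = wrap2 = π + 2β = 221.6191°

wrap1=221.62_deg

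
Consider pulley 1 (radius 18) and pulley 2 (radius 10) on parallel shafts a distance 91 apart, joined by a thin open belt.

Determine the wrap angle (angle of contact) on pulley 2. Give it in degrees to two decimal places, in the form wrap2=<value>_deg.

wrap2=169.91_deg

open belt: β = asin((r2−r1)/C) = asin(-8/91) = -5.0435°
wrap1 = π − 2β = 190.0870°
wrap2 = π + 2β = 169.9130°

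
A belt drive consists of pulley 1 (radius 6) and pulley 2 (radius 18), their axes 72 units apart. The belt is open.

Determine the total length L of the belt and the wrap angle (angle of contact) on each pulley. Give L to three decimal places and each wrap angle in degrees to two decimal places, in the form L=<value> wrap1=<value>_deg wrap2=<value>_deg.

L=221.403 wrap1=160.81_deg wrap2=199.19_deg

open belt: β = asin((r2−r1)/C) = asin(12/72) = 9.5941°
wrap1 = π − 2β = 160.8119°
wrap2 = π + 2β = 199.1881°
tangent length = C·cosβ = 70.9930
L = r1·wrap1 + r2·wrap2 + 2·C·cosβ = 6·2.8067 + 18·3.4765 + 2·70.9930 = 221.4029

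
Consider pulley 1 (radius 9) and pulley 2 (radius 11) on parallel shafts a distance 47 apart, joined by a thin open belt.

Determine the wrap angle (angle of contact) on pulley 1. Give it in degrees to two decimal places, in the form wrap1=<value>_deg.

wrap1=175.12_deg

open belt: β = asin((r2−r1)/C) = asin(2/47) = 2.4389°
wrap1 = π − 2β = 175.1223°
wrap2 = π + 2β = 184.8777°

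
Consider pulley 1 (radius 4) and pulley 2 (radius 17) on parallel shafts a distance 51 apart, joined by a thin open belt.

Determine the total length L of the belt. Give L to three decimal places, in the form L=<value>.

open belt: β = asin((r2−r1)/C) = asin(13/51) = 14.7678°
wrap1 = π − 2β = 150.4644°
wrap2 = π + 2β = 209.5356°
tangent length = C·cosβ = 49.3153
L = r1·wrap1 + r2·wrap2 + 2·C·cosβ = 4·2.6261 + 17·3.6571 + 2·49.3153 = 171.3055

L=171.305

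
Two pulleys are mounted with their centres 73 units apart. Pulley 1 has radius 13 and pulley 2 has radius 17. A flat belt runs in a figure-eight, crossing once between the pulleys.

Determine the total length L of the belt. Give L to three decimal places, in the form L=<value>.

crossed belt: β = asin((r1+r2)/C) = asin(30/73) = 24.2651°
wrap1 = wrap2 = π + 2β = 228.5302°
tangent length = C·cosβ = 66.5507
L = (r1+r2)·wrap + 2·C·cosβ = 30·3.9886 + 2·66.5507 = 252.7596

L=252.760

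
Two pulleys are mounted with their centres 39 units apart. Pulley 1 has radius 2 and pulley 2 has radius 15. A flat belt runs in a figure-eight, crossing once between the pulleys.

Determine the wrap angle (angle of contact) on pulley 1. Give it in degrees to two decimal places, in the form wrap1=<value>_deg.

crossed belt: β = asin((r1+r2)/C) = asin(17/39) = 25.8424°
wrap1 = wrap2 = π + 2β = 231.6848°

wrap1=231.68_deg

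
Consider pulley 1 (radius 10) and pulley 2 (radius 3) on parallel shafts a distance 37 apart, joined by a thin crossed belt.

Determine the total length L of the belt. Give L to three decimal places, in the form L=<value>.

crossed belt: β = asin((r1+r2)/C) = asin(13/37) = 20.5700°
wrap1 = wrap2 = π + 2β = 221.1400°
tangent length = C·cosβ = 34.6410
L = (r1+r2)·wrap + 2·C·cosβ = 13·3.8596 + 2·34.6410 = 119.4571

L=119.457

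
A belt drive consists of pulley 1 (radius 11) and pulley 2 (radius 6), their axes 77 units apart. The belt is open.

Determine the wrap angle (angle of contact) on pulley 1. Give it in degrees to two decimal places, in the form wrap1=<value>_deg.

open belt: β = asin((r2−r1)/C) = asin(-5/77) = -3.7231°
wrap1 = π − 2β = 187.4462°
wrap2 = π + 2β = 172.5538°

wrap1=187.45_deg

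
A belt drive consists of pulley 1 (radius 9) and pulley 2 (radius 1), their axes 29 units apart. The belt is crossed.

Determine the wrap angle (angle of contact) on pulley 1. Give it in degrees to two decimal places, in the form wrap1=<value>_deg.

crossed belt: β = asin((r1+r2)/C) = asin(10/29) = 20.1713°
wrap1 = wrap2 = π + 2β = 220.3425°

wrap1=220.34_deg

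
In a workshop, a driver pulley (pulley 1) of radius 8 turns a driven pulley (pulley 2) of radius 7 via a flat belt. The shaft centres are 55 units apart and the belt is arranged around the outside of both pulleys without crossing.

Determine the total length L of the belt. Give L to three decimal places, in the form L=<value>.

open belt: β = asin((r2−r1)/C) = asin(-1/55) = -1.0418°
wrap1 = π − 2β = 182.0836°
wrap2 = π + 2β = 177.9164°
tangent length = C·cosβ = 54.9909
L = r1·wrap1 + r2·wrap2 + 2·C·cosβ = 8·3.1780 + 7·3.1052 + 2·54.9909 = 157.1421

L=157.142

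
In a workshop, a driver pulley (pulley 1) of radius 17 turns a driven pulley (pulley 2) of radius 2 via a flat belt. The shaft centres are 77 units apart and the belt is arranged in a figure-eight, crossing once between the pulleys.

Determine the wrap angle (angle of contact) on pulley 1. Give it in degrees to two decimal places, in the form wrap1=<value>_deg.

crossed belt: β = asin((r1+r2)/C) = asin(19/77) = 14.2855°
wrap1 = wrap2 = π + 2β = 208.5709°

wrap1=208.57_deg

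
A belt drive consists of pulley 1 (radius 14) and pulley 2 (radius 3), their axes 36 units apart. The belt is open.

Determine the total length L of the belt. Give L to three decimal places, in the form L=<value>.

open belt: β = asin((r2−r1)/C) = asin(-11/36) = -17.7916°
wrap1 = π − 2β = 215.5832°
wrap2 = π + 2β = 144.4168°
tangent length = C·cosβ = 34.2783
L = r1·wrap1 + r2·wrap2 + 2·C·cosβ = 14·3.7626 + 3·2.5205 + 2·34.2783 = 128.7951

L=128.795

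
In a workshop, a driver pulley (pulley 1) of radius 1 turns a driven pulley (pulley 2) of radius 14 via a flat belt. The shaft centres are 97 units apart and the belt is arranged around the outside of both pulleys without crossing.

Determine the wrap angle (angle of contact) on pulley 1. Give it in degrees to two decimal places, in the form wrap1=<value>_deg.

open belt: β = asin((r2−r1)/C) = asin(13/97) = 7.7020°
wrap1 = π − 2β = 164.5960°
wrap2 = π + 2β = 195.4040°

wrap1=164.60_deg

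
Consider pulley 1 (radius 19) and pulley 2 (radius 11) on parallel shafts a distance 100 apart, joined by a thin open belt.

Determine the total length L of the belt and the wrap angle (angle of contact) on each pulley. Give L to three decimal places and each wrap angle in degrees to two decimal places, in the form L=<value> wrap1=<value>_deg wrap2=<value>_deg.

L=294.888 wrap1=189.18_deg wrap2=170.82_deg

open belt: β = asin((r2−r1)/C) = asin(-8/100) = -4.5886°
wrap1 = π − 2β = 189.1771°
wrap2 = π + 2β = 170.8229°
tangent length = C·cosβ = 99.6795
L = r1·wrap1 + r2·wrap2 + 2·C·cosβ = 19·3.3018 + 11·2.9814 + 2·99.6795 = 294.8881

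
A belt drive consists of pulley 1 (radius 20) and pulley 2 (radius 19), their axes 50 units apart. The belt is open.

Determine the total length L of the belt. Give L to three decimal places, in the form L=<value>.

open belt: β = asin((r2−r1)/C) = asin(-1/50) = -1.1460°
wrap1 = π − 2β = 182.2920°
wrap2 = π + 2β = 177.7080°
tangent length = C·cosβ = 49.9900
L = r1·wrap1 + r2·wrap2 + 2·C·cosβ = 20·3.1816 + 19·3.1016 + 2·49.9900 = 222.5421

L=222.542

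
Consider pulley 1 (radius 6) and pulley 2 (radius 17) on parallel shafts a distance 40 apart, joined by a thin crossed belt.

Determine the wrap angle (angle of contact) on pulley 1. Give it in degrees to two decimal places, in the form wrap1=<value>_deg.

wrap1=250.20_deg

crossed belt: β = asin((r1+r2)/C) = asin(23/40) = 35.0996°
wrap1 = wrap2 = π + 2β = 250.1993°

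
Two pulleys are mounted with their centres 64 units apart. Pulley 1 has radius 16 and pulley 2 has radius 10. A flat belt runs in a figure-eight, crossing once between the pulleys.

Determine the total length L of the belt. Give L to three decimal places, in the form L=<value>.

L=220.397

crossed belt: β = asin((r1+r2)/C) = asin(26/64) = 23.9695°
wrap1 = wrap2 = π + 2β = 227.9390°
tangent length = C·cosβ = 58.4808
L = (r1+r2)·wrap + 2·C·cosβ = 26·3.9783 + 2·58.4808 = 220.3970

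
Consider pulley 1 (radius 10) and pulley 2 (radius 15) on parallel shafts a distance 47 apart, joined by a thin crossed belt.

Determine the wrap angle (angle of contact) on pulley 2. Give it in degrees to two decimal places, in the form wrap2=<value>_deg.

wrap2=244.27_deg

crossed belt: β = asin((r1+r2)/C) = asin(25/47) = 32.1349°
wrap1 = wrap2 = π + 2β = 244.2699°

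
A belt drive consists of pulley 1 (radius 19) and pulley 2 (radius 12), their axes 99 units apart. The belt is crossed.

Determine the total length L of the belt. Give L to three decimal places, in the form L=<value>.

L=305.178

crossed belt: β = asin((r1+r2)/C) = asin(31/99) = 18.2480°
wrap1 = wrap2 = π + 2β = 216.4961°
tangent length = C·cosβ = 94.0213
L = (r1+r2)·wrap + 2·C·cosβ = 31·3.7786 + 2·94.0213 = 305.1782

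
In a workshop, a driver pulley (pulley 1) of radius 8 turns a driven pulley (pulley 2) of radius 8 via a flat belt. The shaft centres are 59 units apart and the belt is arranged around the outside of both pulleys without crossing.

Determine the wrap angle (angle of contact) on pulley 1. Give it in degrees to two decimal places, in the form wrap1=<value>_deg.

wrap1=180.00_deg

open belt: β = asin((r2−r1)/C) = asin(0/59) = 0.0000°
wrap1 = π − 2β = 180.0000°
wrap2 = π + 2β = 180.0000°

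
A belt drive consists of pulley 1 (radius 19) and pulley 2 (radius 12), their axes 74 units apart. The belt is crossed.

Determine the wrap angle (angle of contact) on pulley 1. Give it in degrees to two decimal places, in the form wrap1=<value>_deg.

wrap1=229.53_deg

crossed belt: β = asin((r1+r2)/C) = asin(31/74) = 24.7664°
wrap1 = wrap2 = π + 2β = 229.5327°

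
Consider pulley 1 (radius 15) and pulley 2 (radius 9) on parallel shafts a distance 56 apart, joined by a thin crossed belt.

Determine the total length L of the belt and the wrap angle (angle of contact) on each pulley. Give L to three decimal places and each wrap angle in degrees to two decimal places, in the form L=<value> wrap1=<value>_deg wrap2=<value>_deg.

crossed belt: β = asin((r1+r2)/C) = asin(24/56) = 25.3769°
wrap1 = wrap2 = π + 2β = 230.7539°
tangent length = C·cosβ = 50.5964
L = (r1+r2)·wrap + 2·C·cosβ = 24·4.0274 + 2·50.5964 = 197.8508

L=197.851 wrap1=230.75_deg wrap2=230.75_deg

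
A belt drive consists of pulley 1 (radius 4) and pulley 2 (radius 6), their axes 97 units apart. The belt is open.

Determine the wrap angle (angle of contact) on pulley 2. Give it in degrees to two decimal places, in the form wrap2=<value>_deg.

wrap2=182.36_deg

open belt: β = asin((r2−r1)/C) = asin(2/97) = 1.1814°
wrap1 = π − 2β = 177.6371°
wrap2 = π + 2β = 182.3629°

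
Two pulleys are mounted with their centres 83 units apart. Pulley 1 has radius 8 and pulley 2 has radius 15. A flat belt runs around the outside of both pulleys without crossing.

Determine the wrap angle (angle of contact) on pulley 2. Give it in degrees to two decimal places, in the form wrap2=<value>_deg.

open belt: β = asin((r2−r1)/C) = asin(7/83) = 4.8379°
wrap1 = π − 2β = 170.3242°
wrap2 = π + 2β = 189.6758°

wrap2=189.68_deg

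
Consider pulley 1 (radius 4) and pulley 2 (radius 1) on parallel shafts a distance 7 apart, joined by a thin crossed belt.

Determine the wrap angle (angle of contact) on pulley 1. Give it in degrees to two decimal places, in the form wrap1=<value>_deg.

crossed belt: β = asin((r1+r2)/C) = asin(5/7) = 45.5847°
wrap1 = wrap2 = π + 2β = 271.1694°

wrap1=271.17_deg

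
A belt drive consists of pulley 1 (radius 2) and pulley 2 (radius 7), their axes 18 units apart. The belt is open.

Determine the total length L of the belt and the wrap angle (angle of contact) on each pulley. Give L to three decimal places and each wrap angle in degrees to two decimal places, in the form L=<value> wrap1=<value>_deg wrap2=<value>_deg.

open belt: β = asin((r2−r1)/C) = asin(5/18) = 16.1276°
wrap1 = π − 2β = 147.7448°
wrap2 = π + 2β = 212.2552°
tangent length = C·cosβ = 17.2916
L = r1·wrap1 + r2·wrap2 + 2·C·cosβ = 2·2.5786 + 7·3.7046 + 2·17.2916 = 65.6724

L=65.672 wrap1=147.74_deg wrap2=212.26_deg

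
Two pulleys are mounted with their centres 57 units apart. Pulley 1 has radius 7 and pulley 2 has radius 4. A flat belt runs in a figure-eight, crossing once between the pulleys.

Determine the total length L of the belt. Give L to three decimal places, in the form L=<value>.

crossed belt: β = asin((r1+r2)/C) = asin(11/57) = 11.1269°
wrap1 = wrap2 = π + 2β = 202.2538°
tangent length = C·cosβ = 55.9285
L = (r1+r2)·wrap + 2·C·cosβ = 11·3.5300 + 2·55.9285 = 150.6870

L=150.687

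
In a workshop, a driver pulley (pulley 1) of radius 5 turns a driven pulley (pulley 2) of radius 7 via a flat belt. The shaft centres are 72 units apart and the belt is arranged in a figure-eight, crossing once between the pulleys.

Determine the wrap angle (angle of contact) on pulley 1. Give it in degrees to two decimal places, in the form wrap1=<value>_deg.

crossed belt: β = asin((r1+r2)/C) = asin(12/72) = 9.5941°
wrap1 = wrap2 = π + 2β = 199.1881°

wrap1=199.19_deg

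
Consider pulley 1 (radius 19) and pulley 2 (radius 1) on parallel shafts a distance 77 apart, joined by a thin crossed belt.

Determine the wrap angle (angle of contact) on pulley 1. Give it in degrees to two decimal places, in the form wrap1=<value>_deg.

wrap1=210.11_deg

crossed belt: β = asin((r1+r2)/C) = asin(20/77) = 15.0547°
wrap1 = wrap2 = π + 2β = 210.1093°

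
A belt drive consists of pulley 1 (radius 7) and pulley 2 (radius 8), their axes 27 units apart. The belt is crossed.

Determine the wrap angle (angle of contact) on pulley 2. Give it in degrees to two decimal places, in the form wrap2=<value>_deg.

wrap2=247.50_deg

crossed belt: β = asin((r1+r2)/C) = asin(15/27) = 33.7490°
wrap1 = wrap2 = π + 2β = 247.4980°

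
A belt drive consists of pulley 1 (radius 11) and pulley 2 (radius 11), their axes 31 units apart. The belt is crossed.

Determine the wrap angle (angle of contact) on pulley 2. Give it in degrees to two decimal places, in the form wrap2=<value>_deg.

crossed belt: β = asin((r1+r2)/C) = asin(22/31) = 45.2087°
wrap1 = wrap2 = π + 2β = 270.4174°

wrap2=270.42_deg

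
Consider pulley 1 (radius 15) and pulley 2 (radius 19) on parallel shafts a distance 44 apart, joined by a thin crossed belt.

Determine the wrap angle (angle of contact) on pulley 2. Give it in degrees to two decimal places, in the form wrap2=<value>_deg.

wrap2=281.20_deg

crossed belt: β = asin((r1+r2)/C) = asin(34/44) = 50.5994°
wrap1 = wrap2 = π + 2β = 281.1989°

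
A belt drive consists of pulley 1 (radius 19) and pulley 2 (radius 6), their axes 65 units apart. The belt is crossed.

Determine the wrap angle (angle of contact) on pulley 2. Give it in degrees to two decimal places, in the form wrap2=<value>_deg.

crossed belt: β = asin((r1+r2)/C) = asin(25/65) = 22.6199°
wrap1 = wrap2 = π + 2β = 225.2397°

wrap2=225.24_deg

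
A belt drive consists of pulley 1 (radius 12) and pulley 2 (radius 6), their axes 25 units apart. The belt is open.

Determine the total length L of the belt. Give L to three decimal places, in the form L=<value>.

L=107.996

open belt: β = asin((r2−r1)/C) = asin(-6/25) = -13.8865°
wrap1 = π − 2β = 207.7731°
wrap2 = π + 2β = 152.2269°
tangent length = C·cosβ = 24.2693
L = r1·wrap1 + r2·wrap2 + 2·C·cosβ = 12·3.6263 + 6·2.6569 + 2·24.2693 = 107.9957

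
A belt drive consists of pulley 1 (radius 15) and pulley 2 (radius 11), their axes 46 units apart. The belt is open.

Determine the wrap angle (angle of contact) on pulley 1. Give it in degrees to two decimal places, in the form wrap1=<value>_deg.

wrap1=189.98_deg

open belt: β = asin((r2−r1)/C) = asin(-4/46) = -4.9885°
wrap1 = π − 2β = 189.9771°
wrap2 = π + 2β = 170.0229°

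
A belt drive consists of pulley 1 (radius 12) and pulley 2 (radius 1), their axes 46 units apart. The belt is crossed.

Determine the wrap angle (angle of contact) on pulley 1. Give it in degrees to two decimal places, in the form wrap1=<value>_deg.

crossed belt: β = asin((r1+r2)/C) = asin(13/46) = 16.4160°
wrap1 = wrap2 = π + 2β = 212.8319°

wrap1=212.83_deg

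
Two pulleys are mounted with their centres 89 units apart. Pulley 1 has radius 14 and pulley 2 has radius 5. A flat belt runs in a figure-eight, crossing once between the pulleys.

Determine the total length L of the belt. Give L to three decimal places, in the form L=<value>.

crossed belt: β = asin((r1+r2)/C) = asin(19/89) = 12.3266°
wrap1 = wrap2 = π + 2β = 204.6531°
tangent length = C·cosβ = 86.9483
L = (r1+r2)·wrap + 2·C·cosβ = 19·3.5719 + 2·86.9483 = 241.7621

L=241.762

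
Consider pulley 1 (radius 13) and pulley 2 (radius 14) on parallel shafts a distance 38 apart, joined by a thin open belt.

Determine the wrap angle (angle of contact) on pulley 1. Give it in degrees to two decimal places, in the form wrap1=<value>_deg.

wrap1=176.98_deg

open belt: β = asin((r2−r1)/C) = asin(1/38) = 1.5080°
wrap1 = π − 2β = 176.9841°
wrap2 = π + 2β = 183.0159°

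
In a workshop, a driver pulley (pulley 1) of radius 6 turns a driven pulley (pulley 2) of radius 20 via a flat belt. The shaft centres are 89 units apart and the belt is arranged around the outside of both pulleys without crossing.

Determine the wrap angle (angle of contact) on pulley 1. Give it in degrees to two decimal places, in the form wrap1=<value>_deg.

wrap1=161.90_deg

open belt: β = asin((r2−r1)/C) = asin(14/89) = 9.0504°
wrap1 = π − 2β = 161.8992°
wrap2 = π + 2β = 198.1008°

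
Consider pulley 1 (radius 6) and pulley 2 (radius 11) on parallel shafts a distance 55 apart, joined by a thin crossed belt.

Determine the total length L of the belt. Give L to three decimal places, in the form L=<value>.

crossed belt: β = asin((r1+r2)/C) = asin(17/55) = 18.0045°
wrap1 = wrap2 = π + 2β = 216.0089°
tangent length = C·cosβ = 52.3068
L = (r1+r2)·wrap + 2·C·cosβ = 17·3.7701 + 2·52.3068 = 168.7047

L=168.705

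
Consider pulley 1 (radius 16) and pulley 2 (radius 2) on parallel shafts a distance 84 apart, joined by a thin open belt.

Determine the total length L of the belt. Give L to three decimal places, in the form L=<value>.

open belt: β = asin((r2−r1)/C) = asin(-14/84) = -9.5941°
wrap1 = π − 2β = 199.1881°
wrap2 = π + 2β = 160.8119°
tangent length = C·cosβ = 82.8251
L = r1·wrap1 + r2·wrap2 + 2·C·cosβ = 16·3.4765 + 2·2.8067 + 2·82.8251 = 226.8874

L=226.887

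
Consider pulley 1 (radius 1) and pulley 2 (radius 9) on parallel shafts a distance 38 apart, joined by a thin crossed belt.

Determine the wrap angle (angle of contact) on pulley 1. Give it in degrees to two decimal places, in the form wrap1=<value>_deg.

crossed belt: β = asin((r1+r2)/C) = asin(10/38) = 15.2575°
wrap1 = wrap2 = π + 2β = 210.5150°

wrap1=210.52_deg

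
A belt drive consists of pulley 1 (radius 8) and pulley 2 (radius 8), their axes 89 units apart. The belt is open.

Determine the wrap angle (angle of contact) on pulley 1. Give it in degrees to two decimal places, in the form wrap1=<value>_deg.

wrap1=180.00_deg

open belt: β = asin((r2−r1)/C) = asin(0/89) = 0.0000°
wrap1 = π − 2β = 180.0000°
wrap2 = π + 2β = 180.0000°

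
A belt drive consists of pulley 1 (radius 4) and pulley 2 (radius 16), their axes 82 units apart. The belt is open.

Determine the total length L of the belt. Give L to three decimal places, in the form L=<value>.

L=228.591

open belt: β = asin((r2−r1)/C) = asin(12/82) = 8.4150°
wrap1 = π − 2β = 163.1701°
wrap2 = π + 2β = 196.8299°
tangent length = C·cosβ = 81.1172
L = r1·wrap1 + r2·wrap2 + 2·C·cosβ = 4·2.8479 + 16·3.4353 + 2·81.1172 = 228.5911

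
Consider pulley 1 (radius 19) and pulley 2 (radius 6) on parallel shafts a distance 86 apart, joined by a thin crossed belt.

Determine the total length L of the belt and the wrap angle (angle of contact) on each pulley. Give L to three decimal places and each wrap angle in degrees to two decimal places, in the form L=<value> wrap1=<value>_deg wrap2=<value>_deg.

L=257.860 wrap1=213.80_deg wrap2=213.80_deg

crossed belt: β = asin((r1+r2)/C) = asin(25/86) = 16.8997°
wrap1 = wrap2 = π + 2β = 213.7995°
tangent length = C·cosβ = 82.2861
L = (r1+r2)·wrap + 2·C·cosβ = 25·3.7315 + 2·82.2861 = 257.8598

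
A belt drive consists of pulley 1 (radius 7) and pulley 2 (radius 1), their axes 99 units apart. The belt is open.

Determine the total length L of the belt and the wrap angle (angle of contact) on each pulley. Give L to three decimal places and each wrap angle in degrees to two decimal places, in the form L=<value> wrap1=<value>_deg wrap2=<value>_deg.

open belt: β = asin((r2−r1)/C) = asin(-6/99) = -3.4746°
wrap1 = π − 2β = 186.9492°
wrap2 = π + 2β = 173.0508°
tangent length = C·cosβ = 98.8180
L = r1·wrap1 + r2·wrap2 + 2·C·cosβ = 7·3.2629 + 1·3.0203 + 2·98.8180 = 223.4965

L=223.496 wrap1=186.95_deg wrap2=173.05_deg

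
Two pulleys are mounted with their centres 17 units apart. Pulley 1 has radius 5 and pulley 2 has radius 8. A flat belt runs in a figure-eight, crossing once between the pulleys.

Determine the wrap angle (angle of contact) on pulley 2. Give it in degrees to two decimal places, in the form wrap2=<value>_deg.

crossed belt: β = asin((r1+r2)/C) = asin(13/17) = 49.8808°
wrap1 = wrap2 = π + 2β = 279.7617°

wrap2=279.76_deg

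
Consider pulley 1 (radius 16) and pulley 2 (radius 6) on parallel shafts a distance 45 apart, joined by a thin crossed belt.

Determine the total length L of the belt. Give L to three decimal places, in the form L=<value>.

crossed belt: β = asin((r1+r2)/C) = asin(22/45) = 29.2676°
wrap1 = wrap2 = π + 2β = 238.5352°
tangent length = C·cosβ = 39.2556
L = (r1+r2)·wrap + 2·C·cosβ = 22·4.1632 + 2·39.2556 = 170.1021

L=170.102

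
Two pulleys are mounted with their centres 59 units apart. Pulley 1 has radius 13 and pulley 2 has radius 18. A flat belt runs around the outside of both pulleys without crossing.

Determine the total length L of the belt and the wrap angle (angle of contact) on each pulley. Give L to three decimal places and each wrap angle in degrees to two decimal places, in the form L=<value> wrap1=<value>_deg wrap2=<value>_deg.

L=215.813 wrap1=170.28_deg wrap2=189.72_deg

open belt: β = asin((r2−r1)/C) = asin(5/59) = 4.8614°
wrap1 = π − 2β = 170.2772°
wrap2 = π + 2β = 189.7228°
tangent length = C·cosβ = 58.7878
L = r1·wrap1 + r2·wrap2 + 2·C·cosβ = 13·2.9719 + 18·3.3113 + 2·58.7878 = 215.8134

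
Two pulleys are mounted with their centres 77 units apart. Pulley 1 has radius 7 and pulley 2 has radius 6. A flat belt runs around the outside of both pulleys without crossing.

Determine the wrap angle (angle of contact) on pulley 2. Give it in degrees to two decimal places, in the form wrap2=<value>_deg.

open belt: β = asin((r2−r1)/C) = asin(-1/77) = -0.7441°
wrap1 = π − 2β = 181.4882°
wrap2 = π + 2β = 178.5118°

wrap2=178.51_deg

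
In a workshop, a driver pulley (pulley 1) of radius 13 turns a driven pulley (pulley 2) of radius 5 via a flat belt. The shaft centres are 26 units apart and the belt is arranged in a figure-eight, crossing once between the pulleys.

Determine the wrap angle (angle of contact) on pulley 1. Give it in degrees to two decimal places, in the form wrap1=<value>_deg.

wrap1=267.63_deg

crossed belt: β = asin((r1+r2)/C) = asin(18/26) = 43.8131°
wrap1 = wrap2 = π + 2β = 267.6261°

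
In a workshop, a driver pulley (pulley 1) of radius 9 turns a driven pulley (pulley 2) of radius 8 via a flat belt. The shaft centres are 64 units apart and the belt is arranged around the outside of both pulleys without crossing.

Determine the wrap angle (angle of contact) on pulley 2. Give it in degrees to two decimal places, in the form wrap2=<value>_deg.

open belt: β = asin((r2−r1)/C) = asin(-1/64) = -0.8953°
wrap1 = π − 2β = 181.7906°
wrap2 = π + 2β = 178.2094°

wrap2=178.21_deg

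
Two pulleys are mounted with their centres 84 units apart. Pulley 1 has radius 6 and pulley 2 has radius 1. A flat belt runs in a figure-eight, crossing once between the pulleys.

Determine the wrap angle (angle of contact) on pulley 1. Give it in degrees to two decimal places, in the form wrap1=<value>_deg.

crossed belt: β = asin((r1+r2)/C) = asin(7/84) = 4.7802°
wrap1 = wrap2 = π + 2β = 189.5604°

wrap1=189.56_deg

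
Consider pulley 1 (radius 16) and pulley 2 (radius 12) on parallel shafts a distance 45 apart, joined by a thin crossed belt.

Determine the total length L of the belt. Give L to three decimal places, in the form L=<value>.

crossed belt: β = asin((r1+r2)/C) = asin(28/45) = 38.4786°
wrap1 = wrap2 = π + 2β = 256.9572°
tangent length = C·cosβ = 35.2278
L = (r1+r2)·wrap + 2·C·cosβ = 28·4.4847 + 2·35.2278 = 196.0286

L=196.029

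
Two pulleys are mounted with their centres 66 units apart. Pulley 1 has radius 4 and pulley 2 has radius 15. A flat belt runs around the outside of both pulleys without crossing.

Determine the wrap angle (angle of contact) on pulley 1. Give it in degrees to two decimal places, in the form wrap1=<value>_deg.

wrap1=160.81_deg

open belt: β = asin((r2−r1)/C) = asin(11/66) = 9.5941°
wrap1 = π − 2β = 160.8119°
wrap2 = π + 2β = 199.1881°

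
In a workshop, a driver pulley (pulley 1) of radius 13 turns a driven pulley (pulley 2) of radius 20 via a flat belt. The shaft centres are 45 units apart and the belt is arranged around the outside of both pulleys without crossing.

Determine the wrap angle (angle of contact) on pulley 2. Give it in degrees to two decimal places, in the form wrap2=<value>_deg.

open belt: β = asin((r2−r1)/C) = asin(7/45) = 8.9490°
wrap1 = π − 2β = 162.1020°
wrap2 = π + 2β = 197.8980°

wrap2=197.90_deg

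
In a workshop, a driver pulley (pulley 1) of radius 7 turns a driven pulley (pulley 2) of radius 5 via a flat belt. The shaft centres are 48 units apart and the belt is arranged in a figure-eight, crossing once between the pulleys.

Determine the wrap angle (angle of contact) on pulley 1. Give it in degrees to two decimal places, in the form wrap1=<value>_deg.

wrap1=208.96_deg

crossed belt: β = asin((r1+r2)/C) = asin(12/48) = 14.4775°
wrap1 = wrap2 = π + 2β = 208.9550°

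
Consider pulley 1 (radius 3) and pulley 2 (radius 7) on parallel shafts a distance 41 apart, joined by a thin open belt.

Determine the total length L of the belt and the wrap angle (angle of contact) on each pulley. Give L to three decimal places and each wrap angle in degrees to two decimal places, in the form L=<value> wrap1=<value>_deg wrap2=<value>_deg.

L=113.806 wrap1=168.80_deg wrap2=191.20_deg

open belt: β = asin((r2−r1)/C) = asin(4/41) = 5.5987°
wrap1 = π − 2β = 168.8025°
wrap2 = π + 2β = 191.1975°
tangent length = C·cosβ = 40.8044
L = r1·wrap1 + r2·wrap2 + 2·C·cosβ = 3·2.9462 + 7·3.3370 + 2·40.8044 = 113.8065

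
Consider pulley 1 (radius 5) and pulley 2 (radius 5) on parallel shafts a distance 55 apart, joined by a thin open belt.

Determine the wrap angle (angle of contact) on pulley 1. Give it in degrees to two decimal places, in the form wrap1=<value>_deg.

wrap1=180.00_deg

open belt: β = asin((r2−r1)/C) = asin(0/55) = 0.0000°
wrap1 = π − 2β = 180.0000°
wrap2 = π + 2β = 180.0000°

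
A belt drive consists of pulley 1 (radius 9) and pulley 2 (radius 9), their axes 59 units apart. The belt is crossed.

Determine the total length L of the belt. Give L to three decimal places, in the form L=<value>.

L=180.084

crossed belt: β = asin((r1+r2)/C) = asin(18/59) = 17.7633°
wrap1 = wrap2 = π + 2β = 215.5265°
tangent length = C·cosβ = 56.1872
L = (r1+r2)·wrap + 2·C·cosβ = 18·3.7616 + 2·56.1872 = 180.0840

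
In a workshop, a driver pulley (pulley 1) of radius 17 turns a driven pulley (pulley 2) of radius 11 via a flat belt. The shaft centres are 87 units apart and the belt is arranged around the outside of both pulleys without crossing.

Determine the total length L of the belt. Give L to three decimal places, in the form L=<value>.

L=262.379

open belt: β = asin((r2−r1)/C) = asin(-6/87) = -3.9546°
wrap1 = π − 2β = 187.9091°
wrap2 = π + 2β = 172.0909°
tangent length = C·cosβ = 86.7929
L = r1·wrap1 + r2·wrap2 + 2·C·cosβ = 17·3.2796 + 11·3.0036 + 2·86.7929 = 262.3786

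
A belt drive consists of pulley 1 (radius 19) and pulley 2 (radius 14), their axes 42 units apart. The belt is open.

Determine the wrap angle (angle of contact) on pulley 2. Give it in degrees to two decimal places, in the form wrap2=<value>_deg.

wrap2=166.33_deg

open belt: β = asin((r2−r1)/C) = asin(-5/42) = -6.8371°
wrap1 = π − 2β = 193.6743°
wrap2 = π + 2β = 166.3257°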